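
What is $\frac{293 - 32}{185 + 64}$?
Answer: $\frac{87}{83} \approx 1.0482$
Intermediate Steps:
$\frac{293 - 32}{185 + 64} = \frac{261}{249} = 261 \cdot \frac{1}{249} = \frac{87}{83}$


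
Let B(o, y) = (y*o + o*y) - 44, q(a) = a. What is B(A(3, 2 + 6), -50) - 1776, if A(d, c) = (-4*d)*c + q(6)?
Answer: 7180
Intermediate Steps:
A(d, c) = 6 - 4*c*d (A(d, c) = (-4*d)*c + 6 = -4*c*d + 6 = 6 - 4*c*d)
B(o, y) = -44 + 2*o*y (B(o, y) = (o*y + o*y) - 44 = 2*o*y - 44 = -44 + 2*o*y)
B(A(3, 2 + 6), -50) - 1776 = (-44 + 2*(6 - 4*(2 + 6)*3)*(-50)) - 1776 = (-44 + 2*(6 - 4*8*3)*(-50)) - 1776 = (-44 + 2*(6 - 96)*(-50)) - 1776 = (-44 + 2*(-90)*(-50)) - 1776 = (-44 + 9000) - 1776 = 8956 - 1776 = 7180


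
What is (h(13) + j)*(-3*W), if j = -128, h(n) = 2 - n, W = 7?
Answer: 2919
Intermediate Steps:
(h(13) + j)*(-3*W) = ((2 - 1*13) - 128)*(-3*7) = ((2 - 13) - 128)*(-21) = (-11 - 128)*(-21) = -139*(-21) = 2919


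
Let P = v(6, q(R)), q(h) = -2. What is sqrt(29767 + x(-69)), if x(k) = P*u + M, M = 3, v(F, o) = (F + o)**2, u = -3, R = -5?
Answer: sqrt(29722) ≈ 172.40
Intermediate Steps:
P = 16 (P = (6 - 2)**2 = 4**2 = 16)
x(k) = -45 (x(k) = 16*(-3) + 3 = -48 + 3 = -45)
sqrt(29767 + x(-69)) = sqrt(29767 - 45) = sqrt(29722)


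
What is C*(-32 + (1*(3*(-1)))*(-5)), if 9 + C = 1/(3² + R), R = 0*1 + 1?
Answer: 1513/10 ≈ 151.30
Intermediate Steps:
R = 1 (R = 0 + 1 = 1)
C = -89/10 (C = -9 + 1/(3² + 1) = -9 + 1/(9 + 1) = -9 + 1/10 = -9 + ⅒ = -89/10 ≈ -8.9000)
C*(-32 + (1*(3*(-1)))*(-5)) = -89*(-32 + (1*(3*(-1)))*(-5))/10 = -89*(-32 + (1*(-3))*(-5))/10 = -89*(-32 - 3*(-5))/10 = -89*(-32 + 15)/10 = -89/10*(-17) = 1513/10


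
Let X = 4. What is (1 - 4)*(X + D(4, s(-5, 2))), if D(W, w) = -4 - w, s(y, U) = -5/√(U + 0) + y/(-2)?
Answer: 15/2 - 15*√2/2 ≈ -3.1066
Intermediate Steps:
s(y, U) = -5/√U - y/2 (s(y, U) = -5/√U + y*(-½) = -5/√U - y/2)
(1 - 4)*(X + D(4, s(-5, 2))) = (1 - 4)*(4 + (-4 - (-5*√2/2 - ½*(-5)))) = -3*(4 + (-4 - (-5*√2/2 + 5/2))) = -3*(4 + (-4 - (5/2 - 5*√2/2))) = -3*(4 + (-4 + (-5/2 + 5*√2/2))) = -3*(4 + (-13/2 + 5*√2/2)) = -3*(-5/2 + 5*√2/2) = 15/2 - 15*√2/2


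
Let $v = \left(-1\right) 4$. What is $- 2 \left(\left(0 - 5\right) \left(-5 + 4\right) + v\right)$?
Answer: $-2$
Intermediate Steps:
$v = -4$
$- 2 \left(\left(0 - 5\right) \left(-5 + 4\right) + v\right) = - 2 \left(\left(0 - 5\right) \left(-5 + 4\right) - 4\right) = - 2 \left(\left(-5\right) \left(-1\right) - 4\right) = - 2 \left(5 - 4\right) = \left(-2\right) 1 = -2$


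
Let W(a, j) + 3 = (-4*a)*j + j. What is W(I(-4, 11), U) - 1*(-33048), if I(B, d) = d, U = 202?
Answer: 24359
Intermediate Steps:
W(a, j) = -3 + j - 4*a*j (W(a, j) = -3 + ((-4*a)*j + j) = -3 + (-4*a*j + j) = -3 + (j - 4*a*j) = -3 + j - 4*a*j)
W(I(-4, 11), U) - 1*(-33048) = (-3 + 202 - 4*11*202) - 1*(-33048) = (-3 + 202 - 8888) + 33048 = -8689 + 33048 = 24359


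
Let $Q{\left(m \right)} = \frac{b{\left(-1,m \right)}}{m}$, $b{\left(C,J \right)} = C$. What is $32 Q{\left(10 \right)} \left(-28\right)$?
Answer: $\frac{448}{5} \approx 89.6$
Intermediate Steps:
$Q{\left(m \right)} = - \frac{1}{m}$
$32 Q{\left(10 \right)} \left(-28\right) = 32 \left(- \frac{1}{10}\right) \left(-28\right) = \left(- \frac{16}{5}\right) \left(-28\right) = \frac{448}{5}$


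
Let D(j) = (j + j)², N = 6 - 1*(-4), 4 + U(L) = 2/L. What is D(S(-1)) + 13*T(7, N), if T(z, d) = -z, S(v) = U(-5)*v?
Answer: -339/25 ≈ -13.560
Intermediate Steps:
U(L) = -4 + 2/L
N = 10 (N = 6 + 4 = 10)
S(v) = -22*v/5 (S(v) = (-4 + 2/(-5))*v = (-4 + 2*(-⅕))*v = (-4 - ⅖)*v = -22*v/5)
D(j) = 4*j² (D(j) = (2*j)² = 4*j²)
D(S(-1)) + 13*T(7, N) = 4*(-22/5*(-1))² + 13*(-1*7) = 4*(22/5)² + 13*(-7) = 4*(484/25) - 91 = 1936/25 - 91 = -339/25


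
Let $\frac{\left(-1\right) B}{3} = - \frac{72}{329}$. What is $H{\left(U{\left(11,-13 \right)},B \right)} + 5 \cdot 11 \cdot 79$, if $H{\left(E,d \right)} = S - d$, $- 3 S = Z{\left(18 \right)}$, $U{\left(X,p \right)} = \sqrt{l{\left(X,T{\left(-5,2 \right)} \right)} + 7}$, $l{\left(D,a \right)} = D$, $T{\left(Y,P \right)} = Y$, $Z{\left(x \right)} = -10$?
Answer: $\frac{4291157}{987} \approx 4347.7$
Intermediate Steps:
$B = \frac{216}{329}$ ($B = - 3 \left(- \frac{72}{329}\right) = - 3 \left(\left(-72\right) \frac{1}{329}\right) = \left(-3\right) \left(- \frac{72}{329}\right) = \frac{216}{329} \approx 0.65654$)
$U{\left(X,p \right)} = \sqrt{7 + X}$ ($U{\left(X,p \right)} = \sqrt{X + 7} = \sqrt{7 + X}$)
$S = \frac{10}{3}$ ($S = \left(- \frac{1}{3}\right) \left(-10\right) = \frac{10}{3} \approx 3.3333$)
$H{\left(E,d \right)} = \frac{10}{3} - d$
$H{\left(U{\left(11,-13 \right)},B \right)} + 5 \cdot 11 \cdot 79 = \left(\frac{10}{3} - \frac{216}{329}\right) + 5 \cdot 11 \cdot 79 = \left(\frac{10}{3} - \frac{216}{329}\right) + 55 \cdot 79 = \frac{2642}{987} + 4345 = \frac{4291157}{987}$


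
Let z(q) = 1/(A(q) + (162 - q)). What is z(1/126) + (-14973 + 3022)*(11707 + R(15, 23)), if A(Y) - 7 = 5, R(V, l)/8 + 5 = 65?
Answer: -3193015607425/21923 ≈ -1.4565e+8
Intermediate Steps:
R(V, l) = 480 (R(V, l) = -40 + 8*65 = -40 + 520 = 480)
A(Y) = 12 (A(Y) = 7 + 5 = 12)
z(q) = 1/(174 - q) (z(q) = 1/(12 + (162 - q)) = 1/(174 - q))
z(1/126) + (-14973 + 3022)*(11707 + R(15, 23)) = 1/(174 - 1/126) + (-14973 + 3022)*(11707 + 480) = 1/(174 - 1*1/126) - 11951*12187 = 1/(174 - 1/126) - 145646837 = 1/(21923/126) - 145646837 = 126/21923 - 145646837 = -3193015607425/21923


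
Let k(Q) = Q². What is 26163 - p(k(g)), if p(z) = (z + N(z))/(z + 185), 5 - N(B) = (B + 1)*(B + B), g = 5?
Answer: 549550/21 ≈ 26169.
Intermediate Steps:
N(B) = 5 - 2*B*(1 + B) (N(B) = 5 - (B + 1)*(B + B) = 5 - (1 + B)*2*B = 5 - 2*B*(1 + B))
p(z) = (5 - z - 2*z²)/(185 + z) (p(z) = (z + (5 - 2*z - 2*z²))/(z + 185) = (5 - z - 2*z²)/(185 + z))
26163 - p(k(g)) = 26163 - (5 - 1*5² - 2*(5²)²)/(185 + 5²) = 26163 - (5 - 1*25 - 2*25²)/(185 + 25) = 26163 - (5 - 25 - 2*625)/210 = 26163 - (5 - 25 - 1250)/210 = 26163 - (-1270)/210 = 26163 - 1*(-127/21) = 26163 + 127/21 = 549550/21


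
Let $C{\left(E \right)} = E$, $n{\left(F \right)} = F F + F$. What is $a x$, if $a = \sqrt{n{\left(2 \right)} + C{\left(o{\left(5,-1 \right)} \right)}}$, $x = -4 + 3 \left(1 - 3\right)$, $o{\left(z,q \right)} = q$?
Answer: $- 10 \sqrt{5} \approx -22.361$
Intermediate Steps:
$n{\left(F \right)} = F + F^{2}$ ($n{\left(F \right)} = F^{2} + F = F + F^{2}$)
$x = -10$ ($x = -4 + 3 \left(-2\right) = -4 - 6 = -10$)
$a = \sqrt{5}$ ($a = \sqrt{2 \left(1 + 2\right) - 1} = \sqrt{2 \cdot 3 - 1} = \sqrt{6 - 1} = \sqrt{5} \approx 2.2361$)
$a x = \sqrt{5} \left(-10\right) = - 10 \sqrt{5}$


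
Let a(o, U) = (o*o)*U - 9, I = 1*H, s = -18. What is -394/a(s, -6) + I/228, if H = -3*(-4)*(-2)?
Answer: 3580/37107 ≈ 0.096478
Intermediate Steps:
H = -24 (H = 12*(-2) = -24)
I = -24 (I = 1*(-24) = -24)
a(o, U) = -9 + U*o² (a(o, U) = o²*U - 9 = U*o² - 9 = -9 + U*o²)
-394/a(s, -6) + I/228 = -394/(-9 - 6*(-18)²) - 24/228 = -394/(-9 - 6*324) - 24*1/228 = -394/(-9 - 1944) - 2/19 = -394/(-1953) - 2/19 = -394*(-1/1953) - 2/19 = 394/1953 - 2/19 = 3580/37107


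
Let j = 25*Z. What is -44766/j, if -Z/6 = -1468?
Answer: -7461/36700 ≈ -0.20330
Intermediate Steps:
Z = 8808 (Z = -6*(-1468) = 8808)
j = 220200 (j = 25*8808 = 220200)
-44766/j = -44766/220200 = -44766*1/220200 = -7461/36700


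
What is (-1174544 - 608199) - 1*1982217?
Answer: -3764960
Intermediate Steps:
(-1174544 - 608199) - 1*1982217 = -1782743 - 1982217 = -3764960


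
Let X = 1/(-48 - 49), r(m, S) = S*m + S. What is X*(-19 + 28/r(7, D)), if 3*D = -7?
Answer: 41/194 ≈ 0.21134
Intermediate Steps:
D = -7/3 (D = (⅓)*(-7) = -7/3 ≈ -2.3333)
r(m, S) = S + S*m
X = -1/97 (X = 1/(-97) = -1/97 ≈ -0.010309)
X*(-19 + 28/r(7, D)) = -(-19 + 28/((-7*(1 + 7)/3)))/97 = -(-19 + 28/((-7/3*8)))/97 = -(-19 + 28/(-56/3))/97 = -(-19 + 28*(-3/56))/97 = -(-19 - 3/2)/97 = -1/97*(-41/2) = 41/194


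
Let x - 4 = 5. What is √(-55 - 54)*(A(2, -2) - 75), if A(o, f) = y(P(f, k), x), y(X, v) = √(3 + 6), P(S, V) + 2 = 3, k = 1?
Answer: -72*I*√109 ≈ -751.7*I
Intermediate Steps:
x = 9 (x = 4 + 5 = 9)
P(S, V) = 1 (P(S, V) = -2 + 3 = 1)
y(X, v) = 3 (y(X, v) = √9 = 3)
A(o, f) = 3
√(-55 - 54)*(A(2, -2) - 75) = √(-55 - 54)*(3 - 75) = √(-109)*(-72) = (I*√109)*(-72) = -72*I*√109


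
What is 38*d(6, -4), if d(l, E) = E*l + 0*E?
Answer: -912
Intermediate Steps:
d(l, E) = E*l (d(l, E) = E*l + 0 = E*l)
38*d(6, -4) = 38*(-4*6) = 38*(-24) = -912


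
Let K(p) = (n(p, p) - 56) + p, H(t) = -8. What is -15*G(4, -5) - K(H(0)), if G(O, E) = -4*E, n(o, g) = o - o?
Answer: -236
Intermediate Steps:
n(o, g) = 0
K(p) = -56 + p (K(p) = (0 - 56) + p = -56 + p)
-15*G(4, -5) - K(H(0)) = -(-60)*(-5) - (-56 - 8) = -15*20 - 1*(-64) = -300 + 64 = -236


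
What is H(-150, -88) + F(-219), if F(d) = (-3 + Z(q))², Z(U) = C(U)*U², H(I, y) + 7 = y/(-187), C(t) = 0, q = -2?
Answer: 42/17 ≈ 2.4706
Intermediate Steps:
H(I, y) = -7 - y/187 (H(I, y) = -7 + y/(-187) = -7 + y*(-1/187) = -7 - y/187)
Z(U) = 0 (Z(U) = 0*U² = 0)
F(d) = 9 (F(d) = (-3 + 0)² = (-3)² = 9)
H(-150, -88) + F(-219) = (-7 - 1/187*(-88)) + 9 = (-7 + 8/17) + 9 = -111/17 + 9 = 42/17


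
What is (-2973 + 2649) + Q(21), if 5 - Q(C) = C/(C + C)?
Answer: -639/2 ≈ -319.50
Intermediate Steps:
Q(C) = 9/2 (Q(C) = 5 - C/(C + C) = 5 - C/(2*C) = 5 - C*1/(2*C) = 5 - 1*1/2 = 5 - 1/2 = 9/2)
(-2973 + 2649) + Q(21) = (-2973 + 2649) + 9/2 = -324 + 9/2 = -639/2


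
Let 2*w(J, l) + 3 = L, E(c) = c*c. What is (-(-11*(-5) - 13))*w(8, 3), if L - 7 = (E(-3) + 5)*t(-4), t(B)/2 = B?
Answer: 2268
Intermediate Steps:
E(c) = c**2
t(B) = 2*B
L = -105 (L = 7 + ((-3)**2 + 5)*(2*(-4)) = 7 + (9 + 5)*(-8) = 7 + 14*(-8) = 7 - 112 = -105)
w(J, l) = -54 (w(J, l) = -3/2 + (1/2)*(-105) = -3/2 - 105/2 = -54)
(-(-11*(-5) - 13))*w(8, 3) = -(-11*(-5) - 13)*(-54) = -(55 - 13)*(-54) = -1*42*(-54) = -42*(-54) = 2268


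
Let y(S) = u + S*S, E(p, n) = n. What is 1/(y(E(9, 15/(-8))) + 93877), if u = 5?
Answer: 64/6008673 ≈ 1.0651e-5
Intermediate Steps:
y(S) = 5 + S² (y(S) = 5 + S*S = 5 + S²)
1/(y(E(9, 15/(-8))) + 93877) = 1/((5 + (15/(-8))²) + 93877) = 1/((5 + (15*(-⅛))²) + 93877) = 1/((5 + (-15/8)²) + 93877) = 1/((5 + 225/64) + 93877) = 1/(545/64 + 93877) = 1/(6008673/64) = 64/6008673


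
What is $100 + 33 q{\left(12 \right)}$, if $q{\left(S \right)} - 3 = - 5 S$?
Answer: $-1781$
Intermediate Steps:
$q{\left(S \right)} = 3 - 5 S$
$100 + 33 q{\left(12 \right)} = 100 + 33 \left(3 - 60\right) = 100 + 33 \left(-57\right) = 100 - 1881 = -1781$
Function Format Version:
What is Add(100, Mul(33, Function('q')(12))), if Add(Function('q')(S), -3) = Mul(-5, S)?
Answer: -1781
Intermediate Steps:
Function('q')(S) = Add(3, Mul(-5, S))
Add(100, Mul(33, Function('q')(12))) = Add(100, Mul(33, Add(3, Mul(-5, 12)))) = Add(100, Mul(33, Add(3, -60))) = Add(100, Mul(33, -57)) = Add(100, -1881) = -1781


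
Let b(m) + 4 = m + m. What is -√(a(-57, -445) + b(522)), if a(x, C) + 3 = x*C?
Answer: -√26402 ≈ -162.49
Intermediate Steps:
b(m) = -4 + 2*m (b(m) = -4 + (m + m) = -4 + 2*m)
a(x, C) = -3 + C*x (a(x, C) = -3 + x*C = -3 + C*x)
-√(a(-57, -445) + b(522)) = -√((-3 - 445*(-57)) + (-4 + 2*522)) = -√((-3 + 25365) + (-4 + 1044)) = -√(25362 + 1040) = -√26402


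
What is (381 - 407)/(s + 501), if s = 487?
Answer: -1/38 ≈ -0.026316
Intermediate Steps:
(381 - 407)/(s + 501) = (381 - 407)/(487 + 501) = -26/988 = -26*1/988 = -1/38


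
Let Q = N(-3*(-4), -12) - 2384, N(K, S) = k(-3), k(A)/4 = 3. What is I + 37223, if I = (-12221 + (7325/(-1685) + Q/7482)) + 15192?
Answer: 50667378851/1260717 ≈ 40189.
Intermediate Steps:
k(A) = 12 (k(A) = 4*3 = 12)
N(K, S) = 12
Q = -2372 (Q = 12 - 2384 = -2372)
I = 3739709960/1260717 (I = (-12221 + (7325/(-1685) - 2372/7482)) + 15192 = (-12221 + (7325*(-1/1685) - 2372*1/7482)) + 15192 = (-12221 + (-1465/337 - 1186/3741)) + 15192 = (-12221 - 5880247/1260717) + 15192 = -15413102704/1260717 + 15192 = 3739709960/1260717 ≈ 2966.3)
I + 37223 = 3739709960/1260717 + 37223 = 50667378851/1260717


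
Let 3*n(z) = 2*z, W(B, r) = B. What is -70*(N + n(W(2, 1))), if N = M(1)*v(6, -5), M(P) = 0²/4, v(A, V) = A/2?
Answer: -280/3 ≈ -93.333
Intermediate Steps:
v(A, V) = A/2 (v(A, V) = A*(½) = A/2)
M(P) = 0 (M(P) = 0*(¼) = 0)
n(z) = 2*z/3 (n(z) = (2*z)/3 = 2*z/3)
N = 0 (N = 0*((½)*6) = 0*3 = 0)
-70*(N + n(W(2, 1))) = -70*(0 + (⅔)*2) = -70*(0 + 4/3) = -70*4/3 = -280/3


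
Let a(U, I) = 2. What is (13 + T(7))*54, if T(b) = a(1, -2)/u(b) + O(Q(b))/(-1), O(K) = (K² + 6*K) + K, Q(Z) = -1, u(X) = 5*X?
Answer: 36018/35 ≈ 1029.1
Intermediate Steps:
O(K) = K² + 7*K
T(b) = 6 + 2/(5*b) (T(b) = 2/((5*b)) - (7 - 1)/(-1) = 2*(1/(5*b)) - 1*6*(-1) = 2/(5*b) - 6*(-1) = 2/(5*b) + 6 = 6 + 2/(5*b))
(13 + T(7))*54 = (13 + (6 + (⅖)/7))*54 = (13 + (6 + (⅖)*(⅐)))*54 = (13 + (6 + 2/35))*54 = (13 + 212/35)*54 = (667/35)*54 = 36018/35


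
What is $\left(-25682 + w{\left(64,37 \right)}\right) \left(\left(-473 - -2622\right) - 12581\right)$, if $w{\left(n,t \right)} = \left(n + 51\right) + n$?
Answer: $266047296$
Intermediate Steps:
$w{\left(n,t \right)} = 51 + 2 n$ ($w{\left(n,t \right)} = \left(51 + n\right) + n = 51 + 2 n$)
$\left(-25682 + w{\left(64,37 \right)}\right) \left(\left(-473 - -2622\right) - 12581\right) = \left(-25682 + \left(51 + 2 \cdot 64\right)\right) \left(\left(-473 - -2622\right) - 12581\right) = \left(-25682 + \left(51 + 128\right)\right) \left(\left(-473 + 2622\right) - 12581\right) = \left(-25682 + 179\right) \left(2149 - 12581\right) = \left(-25503\right) \left(-10432\right) = 266047296$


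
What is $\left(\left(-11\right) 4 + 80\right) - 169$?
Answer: $-133$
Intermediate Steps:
$\left(\left(-11\right) 4 + 80\right) - 169 = \left(-44 + 80\right) - 169 = 36 - 169 = -133$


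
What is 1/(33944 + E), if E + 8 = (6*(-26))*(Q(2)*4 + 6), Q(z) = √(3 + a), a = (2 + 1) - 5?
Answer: 1/32376 ≈ 3.0887e-5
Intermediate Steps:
a = -2 (a = 3 - 5 = -2)
Q(z) = 1 (Q(z) = √(3 - 2) = √1 = 1)
E = -1568 (E = -8 + (6*(-26))*(1*4 + 6) = -8 - 156*(4 + 6) = -8 - 156*10 = -8 - 1560 = -1568)
1/(33944 + E) = 1/(33944 - 1568) = 1/32376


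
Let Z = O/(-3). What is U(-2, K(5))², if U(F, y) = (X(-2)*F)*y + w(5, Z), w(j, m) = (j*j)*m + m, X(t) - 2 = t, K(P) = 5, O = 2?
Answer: 2704/9 ≈ 300.44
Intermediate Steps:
X(t) = 2 + t
Z = -⅔ (Z = 2/(-3) = 2*(-⅓) = -⅔ ≈ -0.66667)
w(j, m) = m + m*j² (w(j, m) = j²*m + m = m*j² + m = m + m*j²)
U(F, y) = -52/3 (U(F, y) = ((2 - 2)*F)*y - 2*(1 + 5²)/3 = (0*F)*y - 2*(1 + 25)/3 = 0*y - ⅔*26 = 0 - 52/3 = -52/3)
U(-2, K(5))² = (-52/3)² = 2704/9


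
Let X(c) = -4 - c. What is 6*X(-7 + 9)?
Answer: -36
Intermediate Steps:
6*X(-7 + 9) = 6*(-4 - (-7 + 9)) = 6*(-4 - 1*2) = 6*(-4 - 2) = 6*(-6) = -36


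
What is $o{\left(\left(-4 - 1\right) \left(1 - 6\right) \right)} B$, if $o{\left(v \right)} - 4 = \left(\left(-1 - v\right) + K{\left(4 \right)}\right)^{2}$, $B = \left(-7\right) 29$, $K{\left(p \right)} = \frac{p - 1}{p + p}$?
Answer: $- \frac{8583043}{64} \approx -1.3411 \cdot 10^{5}$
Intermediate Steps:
$K{\left(p \right)} = \frac{-1 + p}{2 p}$
$B = -203$
$o{\left(v \right)} = 4 + \left(- \frac{5}{8} - v\right)^{2}$ ($o{\left(v \right)} = 4 + \left(\left(-1 - v\right) + \frac{-1 + 4}{2 \cdot 4}\right)^{2} = 4 + \left(\left(-1 - v\right) + \frac{1}{2} \cdot \frac{1}{4} \cdot 3\right)^{2} = 4 + \left(\left(-1 - v\right) + \frac{3}{8}\right)^{2} = 4 + \left(- \frac{5}{8} - v\right)^{2}$)
$o{\left(\left(-4 - 1\right) \left(1 - 6\right) \right)} B = \left(4 + \frac{\left(5 + 8 \left(-4 - 1\right) \left(1 - 6\right)\right)^{2}}{64}\right) \left(-203\right) = \left(4 + \frac{\left(5 + 8 \left(- 5 \left(1 - 6\right)\right)\right)^{2}}{64}\right) \left(-203\right) = \left(4 + \frac{\left(5 + 8 \left(\left(-5\right) \left(-5\right)\right)\right)^{2}}{64}\right) \left(-203\right) = \left(4 + \frac{\left(5 + 8 \cdot 25\right)^{2}}{64}\right) \left(-203\right) = \left(4 + \frac{\left(5 + 200\right)^{2}}{64}\right) \left(-203\right) = \left(4 + \frac{205^{2}}{64}\right) \left(-203\right) = \left(4 + \frac{1}{64} \cdot 42025\right) \left(-203\right) = \left(4 + \frac{42025}{64}\right) \left(-203\right) = \frac{42281}{64} \left(-203\right) = - \frac{8583043}{64}$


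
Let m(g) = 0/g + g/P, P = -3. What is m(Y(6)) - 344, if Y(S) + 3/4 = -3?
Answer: -1371/4 ≈ -342.75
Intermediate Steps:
Y(S) = -15/4 (Y(S) = -¾ - 3 = -15/4)
m(g) = -g/3 (m(g) = 0/g + g/(-3) = 0 + g*(-⅓) = 0 - g/3 = -g/3)
m(Y(6)) - 344 = -⅓*(-15/4) - 344 = 5/4 - 344 = -1371/4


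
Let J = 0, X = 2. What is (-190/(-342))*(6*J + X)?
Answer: 10/9 ≈ 1.1111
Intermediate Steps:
(-190/(-342))*(6*J + X) = (-190/(-342))*(6*0 + 2) = (-190*(-1/342))*(0 + 2) = (5/9)*2 = 10/9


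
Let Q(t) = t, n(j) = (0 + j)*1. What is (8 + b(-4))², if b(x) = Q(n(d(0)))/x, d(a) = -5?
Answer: 1369/16 ≈ 85.563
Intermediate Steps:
n(j) = j (n(j) = j*1 = j)
b(x) = -5/x
(8 + b(-4))² = (8 - 5/(-4))² = (8 - 5*(-¼))² = (8 + 5/4)² = (37/4)² = 1369/16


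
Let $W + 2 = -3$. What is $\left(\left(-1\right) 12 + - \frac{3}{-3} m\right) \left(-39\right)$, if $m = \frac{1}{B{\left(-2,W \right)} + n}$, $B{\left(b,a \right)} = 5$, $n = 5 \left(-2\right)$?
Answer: $\frac{2379}{5} \approx 475.8$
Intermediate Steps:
$W = -5$ ($W = -2 - 3 = -5$)
$n = -10$
$m = - \frac{1}{5}$ ($m = \frac{1}{5 - 10} = \frac{1}{-5} = - \frac{1}{5} \approx -0.2$)
$\left(\left(-1\right) 12 + - \frac{3}{-3} m\right) \left(-39\right) = \left(\left(-1\right) 12 + - \frac{3}{-3} \left(- \frac{1}{5}\right)\right) \left(-39\right) = \left(-12 + \left(-3\right) \left(- \frac{1}{3}\right) \left(- \frac{1}{5}\right)\right) \left(-39\right) = \left(-12 + 1 \left(- \frac{1}{5}\right)\right) \left(-39\right) = \left(-12 - \frac{1}{5}\right) \left(-39\right) = \left(- \frac{61}{5}\right) \left(-39\right) = \frac{2379}{5}$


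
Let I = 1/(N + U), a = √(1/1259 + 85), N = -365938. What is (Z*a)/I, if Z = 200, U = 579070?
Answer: 596769600*√687414/1259 ≈ 3.9300e+8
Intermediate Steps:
a = 14*√687414/1259 (a = √(1/1259 + 85) = √(107016/1259) = 14*√687414/1259 ≈ 9.2196)
I = 1/213132 (I = 1/(-365938 + 579070) = 1/213132 ≈ 4.6919e-6)
(Z*a)/I = (200*(14*√687414/1259))/(1/213132) = (2800*√687414/1259)*213132 = 596769600*√687414/1259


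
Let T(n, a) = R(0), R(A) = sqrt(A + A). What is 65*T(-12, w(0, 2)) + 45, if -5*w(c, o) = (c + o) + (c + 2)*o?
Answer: 45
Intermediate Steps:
R(A) = sqrt(2)*sqrt(A) (R(A) = sqrt(2*A) = sqrt(2)*sqrt(A))
w(c, o) = -c/5 - o/5 - o*(2 + c)/5 (w(c, o) = -((c + o) + (c + 2)*o)/5 = -((c + o) + (2 + c)*o)/5 = -((c + o) + o*(2 + c))/5 = -(c + o + o*(2 + c))/5 = -c/5 - o/5 - o*(2 + c)/5)
T(n, a) = 0 (T(n, a) = sqrt(2)*sqrt(0) = sqrt(2)*0 = 0)
65*T(-12, w(0, 2)) + 45 = 65*0 + 45 = 0 + 45 = 45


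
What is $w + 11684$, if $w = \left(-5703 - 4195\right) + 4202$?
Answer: $5988$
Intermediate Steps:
$w = -5696$ ($w = -9898 + 4202 = -5696$)
$w + 11684 = -5696 + 11684 = 5988$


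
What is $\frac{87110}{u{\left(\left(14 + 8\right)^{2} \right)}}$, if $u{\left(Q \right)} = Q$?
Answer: $\frac{43555}{242} \approx 179.98$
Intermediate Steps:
$\frac{87110}{u{\left(\left(14 + 8\right)^{2} \right)}} = \frac{87110}{\left(14 + 8\right)^{2}} = \frac{87110}{22^{2}} = \frac{87110}{484} = 87110 \cdot \frac{1}{484} = \frac{43555}{242}$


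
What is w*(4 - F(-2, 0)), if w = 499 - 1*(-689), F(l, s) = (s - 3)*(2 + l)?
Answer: 4752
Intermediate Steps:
F(l, s) = (-3 + s)*(2 + l)
w = 1188 (w = 499 + 689 = 1188)
w*(4 - F(-2, 0)) = 1188*(4 - (-6 - 3*(-2) + 2*0 - 2*0)) = 1188*(4 - (-6 + 6 + 0 + 0)) = 1188*(4 - 1*0) = 1188*(4 + 0) = 1188*4 = 4752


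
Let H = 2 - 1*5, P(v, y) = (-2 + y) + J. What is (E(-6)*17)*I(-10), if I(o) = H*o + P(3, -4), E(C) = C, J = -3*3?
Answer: -1530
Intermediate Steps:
J = -9
P(v, y) = -11 + y (P(v, y) = (-2 + y) - 9 = -11 + y)
H = -3 (H = 2 - 5 = -3)
I(o) = -15 - 3*o (I(o) = -3*o + (-11 - 4) = -3*o - 15 = -15 - 3*o)
(E(-6)*17)*I(-10) = (-6*17)*(-15 - 3*(-10)) = -102*(-15 + 30) = -102*15 = -1530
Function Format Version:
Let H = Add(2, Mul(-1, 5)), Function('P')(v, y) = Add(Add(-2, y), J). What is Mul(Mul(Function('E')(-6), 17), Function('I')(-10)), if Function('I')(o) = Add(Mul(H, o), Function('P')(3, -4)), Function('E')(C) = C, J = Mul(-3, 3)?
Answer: -1530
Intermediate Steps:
J = -9
Function('P')(v, y) = Add(-11, y) (Function('P')(v, y) = Add(Add(-2, y), -9) = Add(-11, y))
H = -3 (H = Add(2, -5) = -3)
Function('I')(o) = Add(-15, Mul(-3, o)) (Function('I')(o) = Add(Mul(-3, o), Add(-11, -4)) = Add(Mul(-3, o), -15) = Add(-15, Mul(-3, o)))
Mul(Mul(Function('E')(-6), 17), Function('I')(-10)) = Mul(Mul(-6, 17), Add(-15, Mul(-3, -10))) = Mul(-102, Add(-15, 30)) = Mul(-102, 15) = -1530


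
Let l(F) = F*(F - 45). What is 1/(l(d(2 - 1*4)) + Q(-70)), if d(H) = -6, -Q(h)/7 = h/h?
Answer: 1/299 ≈ 0.0033445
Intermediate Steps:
Q(h) = -7 (Q(h) = -7*h/h = -7*1 = -7)
l(F) = F*(-45 + F)
1/(l(d(2 - 1*4)) + Q(-70)) = 1/(-6*(-45 - 6) - 7) = 1/(-6*(-51) - 7) = 1/(306 - 7) = 1/299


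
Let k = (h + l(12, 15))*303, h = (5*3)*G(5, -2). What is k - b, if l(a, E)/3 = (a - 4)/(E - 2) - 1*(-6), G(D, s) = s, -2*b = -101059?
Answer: -1393759/26 ≈ -53606.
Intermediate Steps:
b = 101059/2 (b = -1/2*(-101059) = 101059/2 ≈ 50530.)
l(a, E) = 18 + 3*(-4 + a)/(-2 + E) (l(a, E) = 3*((a - 4)/(E - 2) - 1*(-6)) = 3*((-4 + a)/(-2 + E) + 6) = 3*(6 + (-4 + a)/(-2 + E)) = 18 + 3*(-4 + a)/(-2 + E))
h = -30 (h = (5*3)*(-2) = 15*(-2) = -30)
k = -39996/13 (k = (-30 + 3*(-16 + 12 + 6*15)/(-2 + 15))*303 = (-30 + 3*(-16 + 12 + 90)/13)*303 = (-30 + 3*(1/13)*86)*303 = (-30 + 258/13)*303 = -132/13*303 = -39996/13 ≈ -3076.6)
k - b = -39996/13 - 1*101059/2 = -39996/13 - 101059/2 = -1393759/26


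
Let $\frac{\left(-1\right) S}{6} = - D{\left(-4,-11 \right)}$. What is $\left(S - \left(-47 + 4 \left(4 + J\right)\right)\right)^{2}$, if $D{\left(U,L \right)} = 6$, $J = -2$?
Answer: $5625$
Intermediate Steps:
$S = 36$ ($S = - 6 \left(\left(-1\right) 6\right) = \left(-6\right) \left(-6\right) = 36$)
$\left(S - \left(-47 + 4 \left(4 + J\right)\right)\right)^{2} = \left(36 - \left(-47 + 4 \left(4 - 2\right)\right)\right)^{2} = \left(36 + \left(\left(-4\right) 2 + 47\right)\right)^{2} = \left(36 + \left(-8 + 47\right)\right)^{2} = \left(36 + 39\right)^{2} = 75^{2} = 5625$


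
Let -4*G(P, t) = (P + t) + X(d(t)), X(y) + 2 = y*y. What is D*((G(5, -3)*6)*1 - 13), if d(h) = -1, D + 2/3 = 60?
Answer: -2581/3 ≈ -860.33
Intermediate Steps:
D = 178/3 (D = -2/3 + 60 = 178/3 ≈ 59.333)
X(y) = -2 + y**2 (X(y) = -2 + y*y = -2 + y**2)
G(P, t) = 1/4 - P/4 - t/4 (G(P, t) = -((P + t) + (-2 + (-1)**2))/4 = -((P + t) + (-2 + 1))/4 = -((P + t) - 1)/4 = -(-1 + P + t)/4 = 1/4 - P/4 - t/4)
D*((G(5, -3)*6)*1 - 13) = 178*(((1/4 - 1/4*5 - 1/4*(-3))*6)*1 - 13)/3 = 178*(((1/4 - 5/4 + 3/4)*6)*1 - 13)/3 = 178*(-1/4*6*1 - 13)/3 = 178*(-3/2*1 - 13)/3 = 178*(-3/2 - 13)/3 = (178/3)*(-29/2) = -2581/3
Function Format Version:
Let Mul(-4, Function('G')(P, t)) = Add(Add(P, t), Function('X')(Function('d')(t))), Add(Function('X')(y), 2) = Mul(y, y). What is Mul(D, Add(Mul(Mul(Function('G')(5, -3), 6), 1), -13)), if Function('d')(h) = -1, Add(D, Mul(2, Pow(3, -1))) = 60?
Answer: Rational(-2581, 3) ≈ -860.33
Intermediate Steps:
D = Rational(178, 3) (D = Add(Rational(-2, 3), 60) = Rational(178, 3) ≈ 59.333)
Function('X')(y) = Add(-2, Pow(y, 2)) (Function('X')(y) = Add(-2, Mul(y, y)) = Add(-2, Pow(y, 2)))
Function('G')(P, t) = Add(Rational(1, 4), Mul(Rational(-1, 4), P), Mul(Rational(-1, 4), t)) (Function('G')(P, t) = Mul(Rational(-1, 4), Add(Add(P, t), Add(-2, Pow(-1, 2)))) = Mul(Rational(-1, 4), Add(Add(P, t), Add(-2, 1))) = Mul(Rational(-1, 4), Add(Add(P, t), -1)) = Mul(Rational(-1, 4), Add(-1, P, t)) = Add(Rational(1, 4), Mul(Rational(-1, 4), P), Mul(Rational(-1, 4), t)))
Mul(D, Add(Mul(Mul(Function('G')(5, -3), 6), 1), -13)) = Mul(Rational(178, 3), Add(Mul(Mul(Add(Rational(1, 4), Mul(Rational(-1, 4), 5), Mul(Rational(-1, 4), -3)), 6), 1), -13)) = Mul(Rational(178, 3), Add(Mul(Mul(Add(Rational(1, 4), Rational(-5, 4), Rational(3, 4)), 6), 1), -13)) = Mul(Rational(178, 3), Add(Mul(Mul(Rational(-1, 4), 6), 1), -13)) = Mul(Rational(178, 3), Add(Mul(Rational(-3, 2), 1), -13)) = Mul(Rational(178, 3), Add(Rational(-3, 2), -13)) = Mul(Rational(178, 3), Rational(-29, 2)) = Rational(-2581, 3)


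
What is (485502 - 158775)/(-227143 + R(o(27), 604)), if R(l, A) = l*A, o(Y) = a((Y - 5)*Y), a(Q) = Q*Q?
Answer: 326727/212885801 ≈ 0.0015348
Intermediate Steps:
a(Q) = Q²
o(Y) = Y²*(-5 + Y)² (o(Y) = ((Y - 5)*Y)² = ((-5 + Y)*Y)² = (Y*(-5 + Y))² = Y²*(-5 + Y)²)
R(l, A) = A*l
(485502 - 158775)/(-227143 + R(o(27), 604)) = (485502 - 158775)/(-227143 + 604*(27²*(-5 + 27)²)) = 326727/(-227143 + 604*(729*22²)) = 326727/(-227143 + 604*(729*484)) = 326727/(-227143 + 604*352836) = 326727/(-227143 + 213112944) = 326727/212885801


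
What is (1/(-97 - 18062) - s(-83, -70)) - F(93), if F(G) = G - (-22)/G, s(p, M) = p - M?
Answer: -15055839/187643 ≈ -80.237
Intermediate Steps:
F(G) = G + 22/G
(1/(-97 - 18062) - s(-83, -70)) - F(93) = (1/(-97 - 18062) - (-83 - 1*(-70))) - (93 + 22/93) = (1/(-18159) - (-83 + 70)) - (93 + 22*(1/93)) = (-1/18159 - 1*(-13)) - (93 + 22/93) = (-1/18159 + 13) - 1*8671/93 = 236066/18159 - 8671/93 = -15055839/187643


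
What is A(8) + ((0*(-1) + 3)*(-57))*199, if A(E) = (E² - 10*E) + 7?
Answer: -34038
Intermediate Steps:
A(E) = 7 + E² - 10*E
A(8) + ((0*(-1) + 3)*(-57))*199 = (7 + 8² - 10*8) + ((0*(-1) + 3)*(-57))*199 = (7 + 64 - 80) + ((0 + 3)*(-57))*199 = -9 + (3*(-57))*199 = -9 - 171*199 = -9 - 34029 = -34038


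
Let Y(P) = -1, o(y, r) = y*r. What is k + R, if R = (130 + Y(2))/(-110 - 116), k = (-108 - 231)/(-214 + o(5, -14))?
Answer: 19989/32092 ≈ 0.62287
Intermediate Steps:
o(y, r) = r*y
k = 339/284 (k = (-108 - 231)/(-214 - 14*5) = -339/(-214 - 70) = -339/(-284) = -339*(-1/284) = 339/284 ≈ 1.1937)
R = -129/226 (R = (130 - 1)/(-110 - 116) = 129/(-226) = 129*(-1/226) = -129/226 ≈ -0.57080)
k + R = 339/284 - 129/226 = 19989/32092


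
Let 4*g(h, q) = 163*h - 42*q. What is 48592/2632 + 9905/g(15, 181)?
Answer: 18288638/1696653 ≈ 10.779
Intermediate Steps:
g(h, q) = -21*q/2 + 163*h/4 (g(h, q) = (163*h - 42*q)/4 = (-42*q + 163*h)/4 = -21*q/2 + 163*h/4)
48592/2632 + 9905/g(15, 181) = 48592/2632 + 9905/(-21/2*181 + (163/4)*15) = 48592*(1/2632) + 9905/(-3801/2 + 2445/4) = 6074/329 + 9905/(-5157/4) = 6074/329 + 9905*(-4/5157) = 6074/329 - 39620/5157 = 18288638/1696653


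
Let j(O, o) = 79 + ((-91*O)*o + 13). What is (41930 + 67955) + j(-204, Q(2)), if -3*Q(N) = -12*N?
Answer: 258489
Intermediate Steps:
Q(N) = 4*N (Q(N) = -(-4)*N = 4*N)
j(O, o) = 92 - 91*O*o (j(O, o) = 79 + (-91*O*o + 13) = 79 + (13 - 91*O*o) = 92 - 91*O*o)
(41930 + 67955) + j(-204, Q(2)) = (41930 + 67955) + (92 - 91*(-204)*4*2) = 109885 + (92 - 91*(-204)*8) = 109885 + (92 + 148512) = 109885 + 148604 = 258489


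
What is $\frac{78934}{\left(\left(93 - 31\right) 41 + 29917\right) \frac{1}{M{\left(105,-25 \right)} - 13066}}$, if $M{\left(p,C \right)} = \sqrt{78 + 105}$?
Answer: $- \frac{1031351644}{32459} + \frac{78934 \sqrt{183}}{32459} \approx -31741.0$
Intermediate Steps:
$M{\left(p,C \right)} = \sqrt{183}$
$\frac{78934}{\left(\left(93 - 31\right) 41 + 29917\right) \frac{1}{M{\left(105,-25 \right)} - 13066}} = \frac{78934}{\left(\left(93 - 31\right) 41 + 29917\right) \frac{1}{\sqrt{183} - 13066}} = \frac{78934}{\left(62 \cdot 41 + 29917\right) \frac{1}{-13066 + \sqrt{183}}} = \frac{78934}{\left(2542 + 29917\right) \frac{1}{-13066 + \sqrt{183}}} = \frac{78934}{32459 \frac{1}{-13066 + \sqrt{183}}} = 78934 \left(- \frac{13066}{32459} + \frac{\sqrt{183}}{32459}\right) = - \frac{1031351644}{32459} + \frac{78934 \sqrt{183}}{32459}$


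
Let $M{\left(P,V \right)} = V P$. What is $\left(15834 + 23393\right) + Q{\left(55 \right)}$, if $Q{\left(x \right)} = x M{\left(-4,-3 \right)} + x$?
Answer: $39942$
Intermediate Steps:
$M{\left(P,V \right)} = P V$
$Q{\left(x \right)} = 13 x$ ($Q{\left(x \right)} = x \left(\left(-4\right) \left(-3\right)\right) + x = x 12 + x = 12 x + x = 13 x$)
$\left(15834 + 23393\right) + Q{\left(55 \right)} = \left(15834 + 23393\right) + 13 \cdot 55 = 39227 + 715 = 39942$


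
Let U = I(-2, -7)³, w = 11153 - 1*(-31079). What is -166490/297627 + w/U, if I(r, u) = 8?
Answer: 1560517573/19048128 ≈ 81.925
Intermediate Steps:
w = 42232 (w = 11153 + 31079 = 42232)
U = 512 (U = 8³ = 512)
-166490/297627 + w/U = -166490/297627 + 42232/512 = -166490*1/297627 + 42232*(1/512) = -166490/297627 + 5279/64 = 1560517573/19048128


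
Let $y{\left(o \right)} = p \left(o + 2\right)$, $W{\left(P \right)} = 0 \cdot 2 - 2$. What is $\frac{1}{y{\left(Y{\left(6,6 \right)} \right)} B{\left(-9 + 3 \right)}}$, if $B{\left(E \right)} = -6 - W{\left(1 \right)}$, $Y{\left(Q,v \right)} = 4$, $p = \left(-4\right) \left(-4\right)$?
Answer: $- \frac{1}{384} \approx -0.0026042$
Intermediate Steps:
$W{\left(P \right)} = -2$ ($W{\left(P \right)} = 0 - 2 = -2$)
$p = 16$
$B{\left(E \right)} = -4$ ($B{\left(E \right)} = -6 - -2 = -6 + 2 = -4$)
$y{\left(o \right)} = 32 + 16 o$ ($y{\left(o \right)} = 16 \left(o + 2\right) = 16 \left(2 + o\right) = 32 + 16 o$)
$\frac{1}{y{\left(Y{\left(6,6 \right)} \right)} B{\left(-9 + 3 \right)}} = \frac{1}{\left(32 + 16 \cdot 4\right) \left(-4\right)} = \frac{1}{\left(32 + 64\right) \left(-4\right)} = \frac{1}{96 \left(-4\right)} = \frac{1}{-384} = - \frac{1}{384}$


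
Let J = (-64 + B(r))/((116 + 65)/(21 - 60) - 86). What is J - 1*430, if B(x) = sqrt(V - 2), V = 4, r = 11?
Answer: -1517554/3535 - 39*sqrt(2)/3535 ≈ -429.31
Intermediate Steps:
B(x) = sqrt(2) (B(x) = sqrt(4 - 2) = sqrt(2))
J = 2496/3535 - 39*sqrt(2)/3535 (J = (-64 + sqrt(2))/((116 + 65)/(21 - 60) - 86) = (-64 + sqrt(2))/(181/(-39) - 86) = (-64 + sqrt(2))/(181*(-1/39) - 86) = (-64 + sqrt(2))/(-181/39 - 86) = (-64 + sqrt(2))/(-3535/39) = (-64 + sqrt(2))*(-39/3535) = 2496/3535 - 39*sqrt(2)/3535 ≈ 0.69048)
J - 1*430 = (2496/3535 - 39*sqrt(2)/3535) - 1*430 = (2496/3535 - 39*sqrt(2)/3535) - 430 = -1517554/3535 - 39*sqrt(2)/3535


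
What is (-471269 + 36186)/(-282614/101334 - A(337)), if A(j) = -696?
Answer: -22044350361/35122925 ≈ -627.63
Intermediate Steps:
(-471269 + 36186)/(-282614/101334 - A(337)) = (-471269 + 36186)/(-282614/101334 - 1*(-696)) = -435083/(-282614*1/101334 + 696) = -435083/(-141307/50667 + 696) = -435083/35122925/50667 = -435083*50667/35122925 = -22044350361/35122925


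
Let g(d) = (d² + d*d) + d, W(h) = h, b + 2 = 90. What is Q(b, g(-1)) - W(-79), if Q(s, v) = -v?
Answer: 78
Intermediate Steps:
b = 88 (b = -2 + 90 = 88)
g(d) = d + 2*d² (g(d) = (d² + d²) + d = 2*d² + d = d + 2*d²)
Q(b, g(-1)) - W(-79) = -(-1)*(1 + 2*(-1)) - 1*(-79) = -(-1)*(1 - 2) + 79 = -(-1)*(-1) + 79 = -1*1 + 79 = -1 + 79 = 78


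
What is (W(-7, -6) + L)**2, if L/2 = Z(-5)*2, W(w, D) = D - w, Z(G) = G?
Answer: 361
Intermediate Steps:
L = -20 (L = 2*(-5*2) = 2*(-10) = -20)
(W(-7, -6) + L)**2 = ((-6 - 1*(-7)) - 20)**2 = ((-6 + 7) - 20)**2 = (1 - 20)**2 = (-19)**2 = 361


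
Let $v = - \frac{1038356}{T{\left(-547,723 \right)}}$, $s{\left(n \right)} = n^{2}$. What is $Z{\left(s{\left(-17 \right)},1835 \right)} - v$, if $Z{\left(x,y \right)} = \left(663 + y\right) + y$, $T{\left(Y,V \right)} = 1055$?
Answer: $\frac{5609671}{1055} \approx 5317.2$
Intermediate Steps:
$Z{\left(x,y \right)} = 663 + 2 y$
$v = - \frac{1038356}{1055} \approx -984.22$
$Z{\left(s{\left(-17 \right)},1835 \right)} - v = \left(663 + 2 \cdot 1835\right) - - \frac{1038356}{1055} = \left(663 + 3670\right) + \frac{1038356}{1055} = 4333 + \frac{1038356}{1055} = \frac{5609671}{1055}$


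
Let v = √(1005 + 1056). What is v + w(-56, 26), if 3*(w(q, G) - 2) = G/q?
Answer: 155/84 + 3*√229 ≈ 47.243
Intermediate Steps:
w(q, G) = 2 + G/(3*q) (w(q, G) = 2 + (G/q)/3 = 2 + G/(3*q))
v = 3*√229 (v = √2061 = 3*√229 ≈ 45.398)
v + w(-56, 26) = 3*√229 + (2 + (⅓)*26/(-56)) = 3*√229 + (2 + (⅓)*26*(-1/56)) = 3*√229 + (2 - 13/84) = 3*√229 + 155/84 = 155/84 + 3*√229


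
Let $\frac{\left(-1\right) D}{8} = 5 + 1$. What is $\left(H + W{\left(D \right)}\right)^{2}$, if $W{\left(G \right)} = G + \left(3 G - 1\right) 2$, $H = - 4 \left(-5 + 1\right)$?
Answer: $103684$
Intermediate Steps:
$H = 16$ ($H = \left(-4\right) \left(-4\right) = 16$)
$D = -48$ ($D = - 8 \left(5 + 1\right) = \left(-8\right) 6 = -48$)
$W{\left(G \right)} = -2 + 7 G$ ($W{\left(G \right)} = G + \left(-1 + 3 G\right) 2 = G + \left(-2 + 6 G\right) = -2 + 7 G$)
$\left(H + W{\left(D \right)}\right)^{2} = \left(16 + \left(-2 + 7 \left(-48\right)\right)\right)^{2} = \left(16 - 338\right)^{2} = \left(-322\right)^{2} = 103684$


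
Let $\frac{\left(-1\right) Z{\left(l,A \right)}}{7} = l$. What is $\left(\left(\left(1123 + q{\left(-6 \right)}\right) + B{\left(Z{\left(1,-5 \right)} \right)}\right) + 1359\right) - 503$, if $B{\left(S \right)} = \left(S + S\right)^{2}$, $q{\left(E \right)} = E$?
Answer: $2169$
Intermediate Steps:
$Z{\left(l,A \right)} = - 7 l$
$B{\left(S \right)} = 4 S^{2}$ ($B{\left(S \right)} = \left(2 S\right)^{2} = 4 S^{2}$)
$\left(\left(\left(1123 + q{\left(-6 \right)}\right) + B{\left(Z{\left(1,-5 \right)} \right)}\right) + 1359\right) - 503 = \left(\left(\left(1123 - 6\right) + 4 \left(\left(-7\right) 1\right)^{2}\right) + 1359\right) - 503 = \left(\left(1117 + 4 \left(-7\right)^{2}\right) + 1359\right) - 503 = \left(\left(1117 + 4 \cdot 49\right) + 1359\right) - 503 = \left(\left(1117 + 196\right) + 1359\right) - 503 = \left(1313 + 1359\right) - 503 = 2672 - 503 = 2169$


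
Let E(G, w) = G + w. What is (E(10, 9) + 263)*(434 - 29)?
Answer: 114210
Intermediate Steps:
(E(10, 9) + 263)*(434 - 29) = ((10 + 9) + 263)*(434 - 29) = (19 + 263)*405 = 282*405 = 114210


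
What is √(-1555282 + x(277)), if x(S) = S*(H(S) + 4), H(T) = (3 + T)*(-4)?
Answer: I*√1864414 ≈ 1365.4*I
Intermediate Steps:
H(T) = -12 - 4*T
x(S) = S*(-8 - 4*S) (x(S) = S*((-12 - 4*S) + 4) = S*(-8 - 4*S))
√(-1555282 + x(277)) = √(-1555282 - 4*277*(2 + 277)) = √(-1555282 - 4*277*279) = √(-1555282 - 309132) = √(-1864414) = I*√1864414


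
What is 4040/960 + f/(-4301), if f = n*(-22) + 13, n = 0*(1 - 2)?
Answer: 434089/103224 ≈ 4.2053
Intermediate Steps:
n = 0 (n = 0*(-1) = 0)
f = 13 (f = 0*(-22) + 13 = 0 + 13 = 13)
4040/960 + f/(-4301) = 4040/960 + 13/(-4301) = 4040*(1/960) + 13*(-1/4301) = 101/24 - 13/4301 = 434089/103224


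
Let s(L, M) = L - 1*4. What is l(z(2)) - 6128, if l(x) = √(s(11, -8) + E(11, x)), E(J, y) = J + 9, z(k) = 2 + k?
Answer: -6128 + 3*√3 ≈ -6122.8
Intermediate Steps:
E(J, y) = 9 + J
s(L, M) = -4 + L (s(L, M) = L - 4 = -4 + L)
l(x) = 3*√3 (l(x) = √((-4 + 11) + (9 + 11)) = √(7 + 20) = √27 = 3*√3)
l(z(2)) - 6128 = 3*√3 - 6128 = -6128 + 3*√3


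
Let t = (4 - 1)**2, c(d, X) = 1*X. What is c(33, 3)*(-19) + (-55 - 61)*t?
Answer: -1101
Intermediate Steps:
c(d, X) = X
t = 9 (t = 3**2 = 9)
c(33, 3)*(-19) + (-55 - 61)*t = 3*(-19) + (-55 - 61)*9 = -57 - 116*9 = -57 - 1044 = -1101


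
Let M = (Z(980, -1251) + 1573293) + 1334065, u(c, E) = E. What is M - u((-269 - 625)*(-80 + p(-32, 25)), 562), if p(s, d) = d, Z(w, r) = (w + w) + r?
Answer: 2907505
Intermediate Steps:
Z(w, r) = r + 2*w (Z(w, r) = 2*w + r = r + 2*w)
M = 2908067 (M = ((-1251 + 2*980) + 1573293) + 1334065 = ((-1251 + 1960) + 1573293) + 1334065 = (709 + 1573293) + 1334065 = 1574002 + 1334065 = 2908067)
M - u((-269 - 625)*(-80 + p(-32, 25)), 562) = 2908067 - 1*562 = 2908067 - 562 = 2907505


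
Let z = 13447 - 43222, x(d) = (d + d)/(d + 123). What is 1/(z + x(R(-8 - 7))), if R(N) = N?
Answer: -18/535955 ≈ -3.3585e-5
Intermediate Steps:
x(d) = 2*d/(123 + d) (x(d) = (2*d)/(123 + d) = 2*d/(123 + d))
z = -29775
1/(z + x(R(-8 - 7))) = 1/(-29775 + 2*(-8 - 7)/(123 + (-8 - 7))) = 1/(-29775 + 2*(-15)/(123 - 15)) = 1/(-29775 + 2*(-15)/108) = 1/(-29775 + 2*(-15)*(1/108)) = 1/(-29775 - 5/18) = 1/(-535955/18) = -18/535955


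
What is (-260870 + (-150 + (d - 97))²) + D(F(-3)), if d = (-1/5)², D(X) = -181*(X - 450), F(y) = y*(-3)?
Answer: -75037349/625 ≈ -1.2006e+5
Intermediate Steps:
F(y) = -3*y
D(X) = 81450 - 181*X (D(X) = -181*(-450 + X) = 81450 - 181*X)
d = 1/25 (d = (-1*⅕)² = (-⅕)² = 1/25 ≈ 0.040000)
(-260870 + (-150 + (d - 97))²) + D(F(-3)) = (-260870 + (-150 + (1/25 - 97))²) + (81450 - (-543)*(-3)) = (-260870 + (-150 - 2424/25)²) + (81450 - 181*9) = (-260870 + (-6174/25)²) + (81450 - 1629) = (-260870 + 38118276/625) + 79821 = -124925474/625 + 79821 = -75037349/625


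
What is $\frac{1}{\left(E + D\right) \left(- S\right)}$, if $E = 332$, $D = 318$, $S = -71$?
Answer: $\frac{1}{46150} \approx 2.1668 \cdot 10^{-5}$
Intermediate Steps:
$\frac{1}{\left(E + D\right) \left(- S\right)} = \frac{1}{\left(332 + 318\right) \left(\left(-1\right) \left(-71\right)\right)} = \frac{1}{650 \cdot 71} = \frac{1}{650} \cdot \frac{1}{71} = \frac{1}{46150}$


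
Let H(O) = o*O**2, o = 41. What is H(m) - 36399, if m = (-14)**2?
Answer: 1538657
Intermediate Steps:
m = 196
H(O) = 41*O**2
H(m) - 36399 = 41*196**2 - 36399 = 41*38416 - 36399 = 1575056 - 36399 = 1538657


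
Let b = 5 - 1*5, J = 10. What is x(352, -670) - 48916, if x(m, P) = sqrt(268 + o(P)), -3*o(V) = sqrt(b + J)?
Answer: -48916 + sqrt(2412 - 3*sqrt(10))/3 ≈ -48900.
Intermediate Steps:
b = 0 (b = 5 - 5 = 0)
o(V) = -sqrt(10)/3 (o(V) = -sqrt(0 + 10)/3 = -sqrt(10)/3)
x(m, P) = sqrt(268 - sqrt(10)/3)
x(352, -670) - 48916 = sqrt(2412 - 3*sqrt(10))/3 - 48916 = -48916 + sqrt(2412 - 3*sqrt(10))/3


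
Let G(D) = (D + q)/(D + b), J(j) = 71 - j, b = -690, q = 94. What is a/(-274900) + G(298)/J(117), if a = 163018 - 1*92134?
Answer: -746441/3161350 ≈ -0.23611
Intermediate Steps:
a = 70884 (a = 163018 - 92134 = 70884)
G(D) = (94 + D)/(-690 + D) (G(D) = (D + 94)/(D - 690) = (94 + D)/(-690 + D))
a/(-274900) + G(298)/J(117) = 70884/(-274900) + ((94 + 298)/(-690 + 298))/(71 - 1*117) = 70884*(-1/274900) + (392/(-392))/(71 - 117) = -17721/68725 - 1/392*392/(-46) = -17721/68725 - 1*(-1/46) = -17721/68725 + 1/46 = -746441/3161350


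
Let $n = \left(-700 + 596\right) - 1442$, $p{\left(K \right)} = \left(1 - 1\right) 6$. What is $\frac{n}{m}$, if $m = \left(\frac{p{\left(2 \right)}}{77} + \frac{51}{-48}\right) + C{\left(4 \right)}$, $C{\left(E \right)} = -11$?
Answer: $\frac{24736}{193} \approx 128.17$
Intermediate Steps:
$p{\left(K \right)} = 0$ ($p{\left(K \right)} = 0 \cdot 6 = 0$)
$m = - \frac{193}{16}$ ($m = \left(\frac{0}{77} + \frac{51}{-48}\right) - 11 = \left(0 \cdot \frac{1}{77} + 51 \left(- \frac{1}{48}\right)\right) - 11 = \left(0 - \frac{17}{16}\right) - 11 = - \frac{17}{16} - 11 = - \frac{193}{16} \approx -12.063$)
$n = -1546$ ($n = -104 - 1442 = -1546$)
$\frac{n}{m} = \frac{1}{- \frac{193}{16}} \left(-1546\right) = \left(- \frac{16}{193}\right) \left(-1546\right) = \frac{24736}{193}$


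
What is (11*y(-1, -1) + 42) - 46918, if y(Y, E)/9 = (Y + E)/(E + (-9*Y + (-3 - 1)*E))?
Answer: -93785/2 ≈ -46893.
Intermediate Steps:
y(Y, E) = 9*(E + Y)/(-9*Y - 3*E) (y(Y, E) = 9*((Y + E)/(E + (-9*Y + (-3 - 1)*E))) = 9*((E + Y)/(E + (-9*Y - 4*E))) = 9*((E + Y)/(-9*Y - 3*E)) = 9*(E + Y)/(-9*Y - 3*E))
(11*y(-1, -1) + 42) - 46918 = (11*(3*(-1*(-1) - 1*(-1))/(-1 + 3*(-1))) + 42) - 46918 = (11*(3*(1 + 1)/(-1 - 3)) + 42) - 46918 = (11*(3*2/(-4)) + 42) - 46918 = (11*(3*(-¼)*2) + 42) - 46918 = (11*(-3/2) + 42) - 46918 = (-33/2 + 42) - 46918 = 51/2 - 46918 = -93785/2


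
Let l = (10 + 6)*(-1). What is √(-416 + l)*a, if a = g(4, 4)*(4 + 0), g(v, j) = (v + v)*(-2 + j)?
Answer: 768*I*√3 ≈ 1330.2*I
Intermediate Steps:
l = -16 (l = 16*(-1) = -16)
g(v, j) = 2*v*(-2 + j) (g(v, j) = (2*v)*(-2 + j) = 2*v*(-2 + j))
a = 64 (a = (2*4*(-2 + 4))*(4 + 0) = (2*4*2)*4 = 16*4 = 64)
√(-416 + l)*a = √(-416 - 16)*64 = √(-432)*64 = (12*I*√3)*64 = 768*I*√3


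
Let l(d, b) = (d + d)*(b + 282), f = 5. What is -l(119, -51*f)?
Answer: -6426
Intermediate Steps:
l(d, b) = 2*d*(282 + b) (l(d, b) = (2*d)*(282 + b) = 2*d*(282 + b))
-l(119, -51*f) = -2*119*(282 - 51*5) = -2*119*(282 - 255) = -2*119*27 = -1*6426 = -6426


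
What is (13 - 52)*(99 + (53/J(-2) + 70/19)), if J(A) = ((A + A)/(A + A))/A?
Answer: 2457/19 ≈ 129.32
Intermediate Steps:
J(A) = 1/A (J(A) = ((2*A)/((2*A)))/A = ((2*A)*(1/(2*A)))/A = 1/A)
(13 - 52)*(99 + (53/J(-2) + 70/19)) = (13 - 52)*(99 + (53/(1/(-2)) + 70/19)) = -39*(99 + (53/(-½) + 70*(1/19))) = -39*(99 + (53*(-2) + 70/19)) = -39*(99 + (-106 + 70/19)) = -39*(99 - 1944/19) = -39*(-63/19) = 2457/19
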